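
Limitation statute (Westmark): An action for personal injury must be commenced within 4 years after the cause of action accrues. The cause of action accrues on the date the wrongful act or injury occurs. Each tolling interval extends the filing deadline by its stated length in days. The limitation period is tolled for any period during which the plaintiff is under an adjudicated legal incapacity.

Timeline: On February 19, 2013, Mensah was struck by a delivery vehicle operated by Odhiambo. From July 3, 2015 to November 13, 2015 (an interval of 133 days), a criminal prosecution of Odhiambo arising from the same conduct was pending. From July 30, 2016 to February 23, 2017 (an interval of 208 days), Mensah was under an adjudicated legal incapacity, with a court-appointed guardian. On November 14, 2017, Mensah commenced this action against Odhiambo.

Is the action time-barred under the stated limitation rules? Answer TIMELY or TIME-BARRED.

The limitation period began to run on February 19, 2013.
4 years from February 19, 2013 is February 19, 2017.
The period was tolled for 208 days by the plaintiff's legal incapacity (July 30, 2016 to February 23, 2017), pushing the deadline to September 15, 2017.
No stated provision tolls the period for a criminal prosecution, so the interval from July 3, 2015 to November 13, 2015 has no effect on the deadline.
The November 14, 2017 filing falls after the September 15, 2017 deadline; the claim is time-barred.

TIME-BARRED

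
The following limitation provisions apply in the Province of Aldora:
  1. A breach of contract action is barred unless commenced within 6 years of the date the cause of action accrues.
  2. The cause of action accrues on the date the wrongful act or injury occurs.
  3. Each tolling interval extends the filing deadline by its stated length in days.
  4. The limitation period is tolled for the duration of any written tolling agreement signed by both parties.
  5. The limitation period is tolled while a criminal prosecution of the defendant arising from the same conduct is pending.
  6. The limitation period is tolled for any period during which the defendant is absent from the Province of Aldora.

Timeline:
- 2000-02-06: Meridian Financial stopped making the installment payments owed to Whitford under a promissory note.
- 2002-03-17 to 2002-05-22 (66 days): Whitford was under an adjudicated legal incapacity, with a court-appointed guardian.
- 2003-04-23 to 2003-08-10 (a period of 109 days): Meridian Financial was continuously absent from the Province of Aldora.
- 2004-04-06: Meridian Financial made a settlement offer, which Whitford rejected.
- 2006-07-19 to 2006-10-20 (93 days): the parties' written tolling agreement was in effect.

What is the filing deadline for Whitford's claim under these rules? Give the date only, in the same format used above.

2006-05-26

The cause of action accrued on 2000-02-06, the date of the act.
6 years from 2000-02-06 is 2006-02-06.
The period was tolled for 109 days by the defendant's absence from the jurisdiction (2003-04-23 to 2003-08-10), pushing the deadline to 2006-05-26.
By the time the written tolling agreement began on 2006-07-19, the limitation period had already expired on 2006-05-26; that interval cannot revive it.
Although the plaintiff's incapacity ran from 2002-03-17 to 2002-05-22, the stated rules do not make that a tolling event, so it is disregarded.
None of the other events listed affects the running of the period under the stated rules.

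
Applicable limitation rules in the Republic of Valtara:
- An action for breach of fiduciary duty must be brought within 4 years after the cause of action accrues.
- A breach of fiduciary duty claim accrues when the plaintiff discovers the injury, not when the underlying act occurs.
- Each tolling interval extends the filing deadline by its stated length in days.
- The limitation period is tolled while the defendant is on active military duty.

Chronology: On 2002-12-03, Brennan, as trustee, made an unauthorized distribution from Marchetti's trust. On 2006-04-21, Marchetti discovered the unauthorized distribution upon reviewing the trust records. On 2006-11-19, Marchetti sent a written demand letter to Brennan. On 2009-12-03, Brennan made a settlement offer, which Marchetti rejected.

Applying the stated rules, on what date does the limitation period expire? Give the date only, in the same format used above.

2010-04-21

Under the discovery rule, the claim accrued on 2006-04-21, when Marchetti discovered the injury — not on the 2002-12-03 date of the underlying act.
The untolled deadline — 4 years after 2006-04-21 — is 2010-04-21.
The other events in the timeline have no effect on the limitation period under the stated rules.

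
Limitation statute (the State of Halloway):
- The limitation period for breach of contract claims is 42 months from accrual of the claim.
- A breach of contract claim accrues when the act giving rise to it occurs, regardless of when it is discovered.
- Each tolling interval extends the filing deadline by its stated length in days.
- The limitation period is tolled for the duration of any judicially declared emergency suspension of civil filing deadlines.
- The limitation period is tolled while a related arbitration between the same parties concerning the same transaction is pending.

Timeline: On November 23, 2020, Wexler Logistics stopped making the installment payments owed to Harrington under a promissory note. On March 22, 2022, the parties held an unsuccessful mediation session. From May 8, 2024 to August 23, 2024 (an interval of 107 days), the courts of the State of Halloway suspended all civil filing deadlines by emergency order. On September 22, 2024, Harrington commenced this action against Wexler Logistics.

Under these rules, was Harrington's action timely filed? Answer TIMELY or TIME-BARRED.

TIME-BARRED

The claim accrued on November 23, 2020, when the wrongful act occurred.
42 months from November 23, 2020 is May 23, 2024.
The emergency suspension of filing deadlines from May 8, 2024 to August 23, 2024 tolled the period for 107 days, extending the deadline to September 7, 2024.
The other events in the timeline have no effect on the limitation period under the stated rules.
Filing on September 22, 2024 missed the September 7, 2024 deadline — the action is time-barred.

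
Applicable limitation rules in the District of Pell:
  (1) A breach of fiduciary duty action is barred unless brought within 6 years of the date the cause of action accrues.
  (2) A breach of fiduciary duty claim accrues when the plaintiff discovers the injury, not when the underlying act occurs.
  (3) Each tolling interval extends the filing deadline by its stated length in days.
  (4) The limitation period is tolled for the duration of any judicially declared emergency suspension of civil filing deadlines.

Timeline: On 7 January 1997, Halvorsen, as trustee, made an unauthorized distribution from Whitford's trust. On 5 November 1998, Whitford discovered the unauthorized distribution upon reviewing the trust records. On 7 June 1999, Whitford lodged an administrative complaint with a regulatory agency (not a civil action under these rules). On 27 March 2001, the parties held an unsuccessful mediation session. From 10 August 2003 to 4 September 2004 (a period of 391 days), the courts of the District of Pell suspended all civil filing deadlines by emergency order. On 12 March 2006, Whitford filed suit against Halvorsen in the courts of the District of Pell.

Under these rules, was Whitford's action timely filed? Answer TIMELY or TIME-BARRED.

Under the discovery rule, the claim accrued on 5 November 1998, when Whitford discovered the injury — not on the 7 January 1997 date of the underlying act.
The untolled deadline — 6 years after 5 November 1998 — is 5 November 2004.
The emergency suspension of filing deadlines from 10 August 2003 to 4 September 2004 tolled the period for 391 days, extending the deadline to 1 December 2005.
Nothing else in the chronology tolls or restarts the period.
Filing on 12 March 2006 missed the 1 December 2005 deadline — the action is time-barred.

TIME-BARRED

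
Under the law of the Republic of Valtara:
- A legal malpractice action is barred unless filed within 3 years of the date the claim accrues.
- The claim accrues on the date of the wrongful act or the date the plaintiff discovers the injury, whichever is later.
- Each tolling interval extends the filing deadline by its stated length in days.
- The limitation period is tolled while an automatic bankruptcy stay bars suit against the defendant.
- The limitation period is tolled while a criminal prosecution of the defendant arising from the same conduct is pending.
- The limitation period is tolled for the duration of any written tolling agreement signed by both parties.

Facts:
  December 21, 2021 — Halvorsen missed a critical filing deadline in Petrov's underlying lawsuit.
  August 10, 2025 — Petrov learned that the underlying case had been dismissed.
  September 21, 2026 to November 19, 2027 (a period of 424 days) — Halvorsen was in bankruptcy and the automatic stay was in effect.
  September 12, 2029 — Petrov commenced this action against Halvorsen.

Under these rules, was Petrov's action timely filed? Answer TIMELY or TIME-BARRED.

The claim accrued on August 10, 2025 — the later of the December 21, 2021 act and the August 10, 2025 discovery.
3 years from August 10, 2025 is August 10, 2028.
Because the automatic bankruptcy stay ran from September 21, 2026 to November 19, 2027, the deadline is extended by 424 days to October 8, 2029.
Filing on September 12, 2029 beat the October 8, 2029 deadline — the action is timely.

TIMELY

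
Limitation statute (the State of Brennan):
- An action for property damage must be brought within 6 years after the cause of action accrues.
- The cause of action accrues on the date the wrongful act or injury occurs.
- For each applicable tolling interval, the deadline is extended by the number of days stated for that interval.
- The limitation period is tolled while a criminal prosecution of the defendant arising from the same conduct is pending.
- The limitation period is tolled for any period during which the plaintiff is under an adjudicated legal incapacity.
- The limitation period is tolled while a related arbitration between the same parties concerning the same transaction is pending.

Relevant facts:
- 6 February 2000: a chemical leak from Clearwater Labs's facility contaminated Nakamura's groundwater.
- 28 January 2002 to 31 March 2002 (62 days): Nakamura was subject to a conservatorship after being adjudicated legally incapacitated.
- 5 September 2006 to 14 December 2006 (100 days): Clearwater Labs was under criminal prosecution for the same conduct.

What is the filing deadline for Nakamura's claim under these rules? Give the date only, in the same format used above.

9 April 2006

The claim accrued on 6 February 2000, when the wrongful act occurred.
Adding the 6 years base period to 6 February 2000 gives a deadline of 6 February 2006, before any tolling.
The plaintiff's legal incapacity from 28 January 2002 to 31 March 2002 tolled the period for 62 days, extending the deadline to 9 April 2006.
By the time the pending criminal prosecution began on 5 September 2006, the limitation period had already expired on 9 April 2006; that interval cannot revive it.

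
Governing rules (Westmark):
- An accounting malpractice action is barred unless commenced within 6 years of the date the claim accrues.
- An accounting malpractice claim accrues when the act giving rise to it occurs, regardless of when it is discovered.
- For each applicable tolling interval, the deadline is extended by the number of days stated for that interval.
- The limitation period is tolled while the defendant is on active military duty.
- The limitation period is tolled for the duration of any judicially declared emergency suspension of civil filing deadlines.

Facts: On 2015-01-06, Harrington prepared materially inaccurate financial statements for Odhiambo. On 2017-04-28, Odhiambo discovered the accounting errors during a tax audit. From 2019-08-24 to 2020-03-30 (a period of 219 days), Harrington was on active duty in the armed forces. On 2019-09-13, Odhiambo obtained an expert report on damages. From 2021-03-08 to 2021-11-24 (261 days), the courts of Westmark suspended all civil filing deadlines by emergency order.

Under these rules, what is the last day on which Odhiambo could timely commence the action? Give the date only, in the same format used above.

Accrual is governed by the date of the act, so the period began to run on 2015-01-06; the later discovery on 2017-04-28 is irrelevant under the stated rule.
6 years from 2015-01-06 is 2021-01-06.
The period was tolled for 219 days by the defendant's active military service (2019-08-24 to 2020-03-30), pushing the deadline to 2021-08-13.
The emergency suspension of filing deadlines from 2021-03-08 to 2021-11-24 tolled the period for 261 days, extending the deadline to 2022-05-01.
The other events in the timeline have no effect on the limitation period under the stated rules.

2022-05-01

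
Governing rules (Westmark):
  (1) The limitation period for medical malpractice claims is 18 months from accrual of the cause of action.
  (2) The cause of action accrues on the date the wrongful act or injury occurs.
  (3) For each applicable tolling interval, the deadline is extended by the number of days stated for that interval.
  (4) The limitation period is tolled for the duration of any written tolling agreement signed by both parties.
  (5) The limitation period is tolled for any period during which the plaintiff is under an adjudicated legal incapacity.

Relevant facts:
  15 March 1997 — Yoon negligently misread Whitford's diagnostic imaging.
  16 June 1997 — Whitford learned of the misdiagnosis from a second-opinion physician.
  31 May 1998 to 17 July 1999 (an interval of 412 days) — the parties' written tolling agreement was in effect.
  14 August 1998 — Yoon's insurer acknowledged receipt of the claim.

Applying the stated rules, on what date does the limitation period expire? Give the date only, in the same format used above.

The claim accrued on 15 March 1997, when the wrongful act occurred; under the stated occurrence rule the 16 June 1997 discovery does not delay accrual.
The untolled deadline — 18 months after 15 March 1997 — is 15 September 1998.
The period was tolled for 412 days by the written tolling agreement (31 May 1998 to 17 July 1999), pushing the deadline to 1 November 1999.
The other events in the timeline have no effect on the limitation period under the stated rules.

1 November 1999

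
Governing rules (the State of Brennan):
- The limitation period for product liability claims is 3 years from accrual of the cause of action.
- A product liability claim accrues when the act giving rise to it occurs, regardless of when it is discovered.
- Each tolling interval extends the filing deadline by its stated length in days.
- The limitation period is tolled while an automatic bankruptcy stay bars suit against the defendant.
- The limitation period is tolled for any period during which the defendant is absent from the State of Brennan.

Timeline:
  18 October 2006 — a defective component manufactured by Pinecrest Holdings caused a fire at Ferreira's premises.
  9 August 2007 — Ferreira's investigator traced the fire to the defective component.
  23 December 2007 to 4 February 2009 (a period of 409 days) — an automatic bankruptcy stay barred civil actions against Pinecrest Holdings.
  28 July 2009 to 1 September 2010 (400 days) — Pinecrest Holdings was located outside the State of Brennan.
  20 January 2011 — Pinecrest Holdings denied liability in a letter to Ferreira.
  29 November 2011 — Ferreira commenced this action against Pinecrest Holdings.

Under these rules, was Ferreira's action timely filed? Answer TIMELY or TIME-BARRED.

TIMELY

The claim accrued on 18 October 2006, when the wrongful act occurred; under the stated occurrence rule the 9 August 2007 discovery does not delay accrual.
The untolled deadline — 3 years after 18 October 2006 — is 18 October 2009.
The automatic bankruptcy stay from 23 December 2007 to 4 February 2009 tolled the period for 409 days, extending the deadline to 1 December 2010.
The defendant's absence from the jurisdiction from 28 July 2009 to 1 September 2010 tolled the period for 400 days, extending the deadline to 5 January 2012.
The other events in the timeline have no effect on the limitation period under the stated rules.
Filing on 29 November 2011 beat the 5 January 2012 deadline — the action is timely.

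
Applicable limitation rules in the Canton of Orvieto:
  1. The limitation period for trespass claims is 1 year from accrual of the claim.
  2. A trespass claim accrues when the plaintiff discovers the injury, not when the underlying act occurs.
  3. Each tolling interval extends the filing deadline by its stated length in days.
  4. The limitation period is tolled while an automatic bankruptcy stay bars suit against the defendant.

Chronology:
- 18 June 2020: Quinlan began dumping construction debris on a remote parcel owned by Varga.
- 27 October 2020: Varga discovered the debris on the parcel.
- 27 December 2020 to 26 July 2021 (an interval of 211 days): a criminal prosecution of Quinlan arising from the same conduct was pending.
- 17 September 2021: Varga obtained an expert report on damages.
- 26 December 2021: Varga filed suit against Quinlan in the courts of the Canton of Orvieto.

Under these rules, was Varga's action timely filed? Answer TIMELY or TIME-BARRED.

TIME-BARRED

The claim did not accrue until Varga discovered the injury on 27 October 2020; the 18 June 2020 act date does not start the clock under the stated rule.
Adding the 1 year base period to 27 October 2020 gives a deadline of 27 October 2021, before any tolling.
Although a criminal prosecution ran from 27 December 2020 to 26 July 2021, the stated rules do not make that a tolling event, so it is disregarded.
None of the other events listed affects the running of the period under the stated rules.
Filing on 26 December 2021 missed the 27 October 2021 deadline — the action is time-barred.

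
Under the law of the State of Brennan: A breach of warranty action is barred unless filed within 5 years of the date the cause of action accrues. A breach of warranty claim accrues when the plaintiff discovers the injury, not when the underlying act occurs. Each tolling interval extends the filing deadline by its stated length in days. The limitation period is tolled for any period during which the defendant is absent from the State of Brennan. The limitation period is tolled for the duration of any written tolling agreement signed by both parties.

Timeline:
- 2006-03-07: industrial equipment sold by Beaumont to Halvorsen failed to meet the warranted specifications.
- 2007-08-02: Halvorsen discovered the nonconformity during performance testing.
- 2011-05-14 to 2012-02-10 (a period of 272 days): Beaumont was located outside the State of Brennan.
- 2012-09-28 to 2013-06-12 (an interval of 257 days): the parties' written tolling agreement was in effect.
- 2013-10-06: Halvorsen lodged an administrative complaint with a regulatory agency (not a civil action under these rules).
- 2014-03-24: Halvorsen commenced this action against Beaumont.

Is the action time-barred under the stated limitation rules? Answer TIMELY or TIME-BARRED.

Accrual is tied to discovery, so the period began on 2007-08-02 rather than on 2006-03-07 when the act occurred.
The untolled deadline — 5 years after 2007-08-02 — is 2012-08-02.
Because the defendant's absence from the jurisdiction ran from 2011-05-14 to 2012-02-10, the deadline is extended by 272 days to 2013-05-01.
The period was tolled for 257 days by the written tolling agreement (2012-09-28 to 2013-06-12), pushing the deadline to 2014-01-13.
The other events in the timeline have no effect on the limitation period under the stated rules.
Halvorsen filed on 2014-03-24, after the 2014-01-13 deadline, so the action is time-barred.

TIME-BARRED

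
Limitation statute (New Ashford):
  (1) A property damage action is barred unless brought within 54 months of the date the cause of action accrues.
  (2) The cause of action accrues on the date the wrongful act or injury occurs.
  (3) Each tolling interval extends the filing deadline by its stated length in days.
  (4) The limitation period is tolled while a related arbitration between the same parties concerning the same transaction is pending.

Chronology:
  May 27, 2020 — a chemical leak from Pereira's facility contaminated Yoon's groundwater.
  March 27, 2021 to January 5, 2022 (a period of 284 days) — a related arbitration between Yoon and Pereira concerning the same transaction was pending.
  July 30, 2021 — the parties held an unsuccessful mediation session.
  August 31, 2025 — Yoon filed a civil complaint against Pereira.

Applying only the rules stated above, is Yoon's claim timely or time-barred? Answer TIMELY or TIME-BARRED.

TIMELY

The limitation period began to run on May 27, 2020.
The untolled deadline — 54 months after May 27, 2020 — is November 27, 2024.
Because the pending related arbitration ran from March 27, 2021 to January 5, 2022, the deadline is extended by 284 days to September 7, 2025.
None of the other events listed affects the running of the period under the stated rules.
The August 31, 2025 filing precedes the September 7, 2025 deadline; the claim is timely.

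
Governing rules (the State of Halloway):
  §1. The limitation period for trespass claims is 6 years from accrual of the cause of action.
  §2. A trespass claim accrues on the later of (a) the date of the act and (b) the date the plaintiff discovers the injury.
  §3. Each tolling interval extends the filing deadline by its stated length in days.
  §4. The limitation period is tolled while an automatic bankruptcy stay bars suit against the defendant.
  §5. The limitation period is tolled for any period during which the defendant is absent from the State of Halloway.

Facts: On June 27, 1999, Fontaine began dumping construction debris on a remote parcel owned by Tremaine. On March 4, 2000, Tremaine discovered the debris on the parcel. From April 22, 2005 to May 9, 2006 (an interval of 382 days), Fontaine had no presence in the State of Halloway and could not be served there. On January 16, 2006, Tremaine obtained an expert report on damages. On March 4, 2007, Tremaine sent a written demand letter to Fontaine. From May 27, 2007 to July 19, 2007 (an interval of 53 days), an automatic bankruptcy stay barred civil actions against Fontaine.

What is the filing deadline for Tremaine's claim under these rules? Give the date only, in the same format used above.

March 21, 2007

The claim accrued on March 4, 2000 — the later of the June 27, 1999 act and the March 4, 2000 discovery.
6 years from March 4, 2000 is March 4, 2006.
The defendant's absence from the jurisdiction from April 22, 2005 to May 9, 2006 tolled the period for 382 days, extending the deadline to March 21, 2007.
The automatic bankruptcy stay from May 27, 2007 to July 19, 2007 began after the period had already run on March 21, 2007, so it has no tolling effect.
The other events in the timeline have no effect on the limitation period under the stated rules.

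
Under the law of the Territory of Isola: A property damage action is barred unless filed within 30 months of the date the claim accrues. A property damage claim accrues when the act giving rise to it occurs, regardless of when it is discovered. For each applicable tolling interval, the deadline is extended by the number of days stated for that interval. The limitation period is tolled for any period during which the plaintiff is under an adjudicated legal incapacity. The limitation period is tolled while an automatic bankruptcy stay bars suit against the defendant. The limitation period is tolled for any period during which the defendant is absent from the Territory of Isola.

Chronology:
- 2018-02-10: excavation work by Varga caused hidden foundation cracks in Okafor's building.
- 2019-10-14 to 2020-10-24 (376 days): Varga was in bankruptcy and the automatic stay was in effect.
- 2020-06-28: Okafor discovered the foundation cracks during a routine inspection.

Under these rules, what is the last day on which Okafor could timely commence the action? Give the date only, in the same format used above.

2021-08-21

The claim accrued on 2018-02-10, when the wrongful act occurred; under the stated occurrence rule the 2020-06-28 discovery does not delay accrual.
The untolled deadline — 30 months after 2018-02-10 — is 2020-08-10.
The period was tolled for 376 days by the automatic bankruptcy stay (2019-10-14 to 2020-10-24), pushing the deadline to 2021-08-21.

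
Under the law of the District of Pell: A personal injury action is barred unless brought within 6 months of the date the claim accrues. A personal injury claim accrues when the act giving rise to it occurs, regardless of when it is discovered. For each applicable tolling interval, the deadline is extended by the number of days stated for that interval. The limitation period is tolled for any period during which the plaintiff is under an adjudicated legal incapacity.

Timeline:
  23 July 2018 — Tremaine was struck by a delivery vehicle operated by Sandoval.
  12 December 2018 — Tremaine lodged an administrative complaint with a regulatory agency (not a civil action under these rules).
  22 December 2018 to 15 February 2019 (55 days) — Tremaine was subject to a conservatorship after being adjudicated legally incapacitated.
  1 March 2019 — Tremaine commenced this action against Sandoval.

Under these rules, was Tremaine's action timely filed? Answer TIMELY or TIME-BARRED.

TIMELY

The claim accrued on 23 July 2018, when the wrongful act occurred.
Adding the 6 months base period to 23 July 2018 gives a deadline of 23 January 2019, before any tolling.
The period was tolled for 55 days by the plaintiff's legal incapacity (22 December 2018 to 15 February 2019), pushing the deadline to 19 March 2019.
None of the other events listed affects the running of the period under the stated rules.
Filing on 1 March 2019 beat the 19 March 2019 deadline — the action is timely.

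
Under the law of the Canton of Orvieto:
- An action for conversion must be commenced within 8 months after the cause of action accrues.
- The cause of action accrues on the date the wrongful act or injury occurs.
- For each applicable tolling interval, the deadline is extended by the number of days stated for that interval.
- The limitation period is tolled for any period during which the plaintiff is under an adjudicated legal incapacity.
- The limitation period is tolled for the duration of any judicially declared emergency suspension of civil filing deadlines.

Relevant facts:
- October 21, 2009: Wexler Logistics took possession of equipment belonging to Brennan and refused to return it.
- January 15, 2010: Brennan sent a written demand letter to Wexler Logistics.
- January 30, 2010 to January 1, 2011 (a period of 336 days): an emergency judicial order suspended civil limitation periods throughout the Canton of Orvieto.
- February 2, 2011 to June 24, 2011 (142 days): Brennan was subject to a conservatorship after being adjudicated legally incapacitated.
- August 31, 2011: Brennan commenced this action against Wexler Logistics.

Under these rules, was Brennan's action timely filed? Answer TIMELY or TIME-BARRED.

The claim accrued on October 21, 2009, when the wrongful act occurred.
8 months from October 21, 2009 is June 21, 2010.
Because the emergency suspension of filing deadlines ran from January 30, 2010 to January 1, 2011, the deadline is extended by 336 days to May 23, 2011.
Because the plaintiff's legal incapacity ran from February 2, 2011 to June 24, 2011, the deadline is extended by 142 days to October 12, 2011.
The other events in the timeline have no effect on the limitation period under the stated rules.
Brennan filed on August 31, 2011, before the October 12, 2011 deadline, so the action is timely.

TIMELY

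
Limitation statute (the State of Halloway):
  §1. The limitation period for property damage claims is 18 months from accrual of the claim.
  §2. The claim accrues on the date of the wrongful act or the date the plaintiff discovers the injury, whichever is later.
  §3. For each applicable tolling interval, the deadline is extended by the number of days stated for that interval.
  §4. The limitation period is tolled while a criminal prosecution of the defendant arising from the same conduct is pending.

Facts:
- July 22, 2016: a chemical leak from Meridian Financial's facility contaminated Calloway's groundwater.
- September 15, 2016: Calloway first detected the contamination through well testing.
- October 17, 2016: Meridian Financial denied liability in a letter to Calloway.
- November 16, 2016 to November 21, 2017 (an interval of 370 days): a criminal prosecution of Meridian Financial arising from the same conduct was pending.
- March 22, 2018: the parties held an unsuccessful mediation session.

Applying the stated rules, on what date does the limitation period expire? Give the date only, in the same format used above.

The claim accrued on September 15, 2016 — the later of the July 22, 2016 act and the September 15, 2016 discovery.
18 months from September 15, 2016 is March 15, 2018.
Because the pending criminal prosecution ran from November 16, 2016 to November 21, 2017, the deadline is extended by 370 days to March 20, 2019.
None of the other events listed affects the running of the period under the stated rules.

March 20, 2019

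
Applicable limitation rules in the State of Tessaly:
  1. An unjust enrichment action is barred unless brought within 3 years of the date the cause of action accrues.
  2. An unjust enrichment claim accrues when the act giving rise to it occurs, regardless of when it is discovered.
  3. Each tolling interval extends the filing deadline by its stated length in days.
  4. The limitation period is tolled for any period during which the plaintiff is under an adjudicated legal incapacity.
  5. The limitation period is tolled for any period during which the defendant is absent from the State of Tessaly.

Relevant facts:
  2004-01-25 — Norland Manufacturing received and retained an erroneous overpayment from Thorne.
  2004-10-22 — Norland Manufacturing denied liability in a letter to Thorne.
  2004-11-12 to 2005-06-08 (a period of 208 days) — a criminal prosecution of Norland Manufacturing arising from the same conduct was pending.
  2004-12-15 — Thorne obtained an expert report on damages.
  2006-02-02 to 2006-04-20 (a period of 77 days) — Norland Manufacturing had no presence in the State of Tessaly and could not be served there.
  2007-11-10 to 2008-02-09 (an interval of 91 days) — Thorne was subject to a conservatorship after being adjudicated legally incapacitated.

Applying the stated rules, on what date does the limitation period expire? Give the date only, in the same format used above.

2007-04-12

The limitation period began to run on 2004-01-25.
3 years from 2004-01-25 is 2007-01-25.
Because the defendant's absence from the jurisdiction ran from 2006-02-02 to 2006-04-20, the deadline is extended by 77 days to 2007-04-12.
The plaintiff's legal incapacity from 2007-11-10 to 2008-02-09 began after the period had already run on 2007-04-12, so it has no tolling effect.
The pending criminal prosecution from 2004-11-12 to 2005-06-08 does not toll the period, because no stated rule makes a criminal prosecution a tolling event.
The other events in the timeline have no effect on the limitation period under the stated rules.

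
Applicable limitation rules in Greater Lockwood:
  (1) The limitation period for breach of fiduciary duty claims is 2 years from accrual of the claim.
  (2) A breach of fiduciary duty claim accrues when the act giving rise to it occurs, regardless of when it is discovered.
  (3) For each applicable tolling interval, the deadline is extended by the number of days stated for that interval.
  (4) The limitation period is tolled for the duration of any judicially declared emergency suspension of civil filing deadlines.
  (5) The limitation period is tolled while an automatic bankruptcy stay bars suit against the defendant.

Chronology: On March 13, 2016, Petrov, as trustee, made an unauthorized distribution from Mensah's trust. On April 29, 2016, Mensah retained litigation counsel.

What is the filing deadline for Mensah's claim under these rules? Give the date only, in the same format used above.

March 13, 2018

The claim accrued on March 13, 2016, the date of the act.
The untolled deadline — 2 years after March 13, 2016 — is March 13, 2018.
The other events in the timeline have no effect on the limitation period under the stated rules.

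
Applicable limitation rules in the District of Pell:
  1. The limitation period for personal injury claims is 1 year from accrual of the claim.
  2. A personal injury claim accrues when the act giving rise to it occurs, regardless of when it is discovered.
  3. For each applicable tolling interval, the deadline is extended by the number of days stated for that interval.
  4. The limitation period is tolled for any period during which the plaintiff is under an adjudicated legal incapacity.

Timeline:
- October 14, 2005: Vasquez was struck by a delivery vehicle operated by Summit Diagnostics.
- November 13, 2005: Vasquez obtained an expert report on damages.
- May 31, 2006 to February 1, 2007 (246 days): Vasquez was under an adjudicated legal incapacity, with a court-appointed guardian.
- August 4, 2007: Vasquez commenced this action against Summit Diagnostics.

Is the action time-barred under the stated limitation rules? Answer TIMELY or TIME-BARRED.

TIME-BARRED

The limitation period began to run on October 14, 2005.
1 year from October 14, 2005 is October 14, 2006.
Because the plaintiff's legal incapacity ran from May 31, 2006 to February 1, 2007, the deadline is extended by 246 days to June 17, 2007.
Nothing else in the chronology tolls or restarts the period.
The August 4, 2007 filing falls after the June 17, 2007 deadline; the claim is time-barred.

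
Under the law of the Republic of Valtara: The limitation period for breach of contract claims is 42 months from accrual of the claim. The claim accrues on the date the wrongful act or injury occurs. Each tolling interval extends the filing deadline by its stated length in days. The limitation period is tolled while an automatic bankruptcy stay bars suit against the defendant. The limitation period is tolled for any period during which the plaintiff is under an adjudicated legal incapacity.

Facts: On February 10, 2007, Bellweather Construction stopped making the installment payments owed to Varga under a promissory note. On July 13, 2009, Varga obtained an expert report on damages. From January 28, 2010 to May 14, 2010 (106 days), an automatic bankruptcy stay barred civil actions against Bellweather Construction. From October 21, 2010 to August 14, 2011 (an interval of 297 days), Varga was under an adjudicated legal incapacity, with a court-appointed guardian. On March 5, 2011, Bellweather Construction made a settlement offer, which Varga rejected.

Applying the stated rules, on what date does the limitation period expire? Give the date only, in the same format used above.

September 17, 2011

The limitation period began to run on February 10, 2007.
The untolled deadline — 42 months after February 10, 2007 — is August 10, 2010.
The automatic bankruptcy stay from January 28, 2010 to May 14, 2010 tolled the period for 106 days, extending the deadline to November 24, 2010.
The period was tolled for 297 days by the plaintiff's legal incapacity (October 21, 2010 to August 14, 2011), pushing the deadline to September 17, 2011.
None of the other events listed affects the running of the period under the stated rules.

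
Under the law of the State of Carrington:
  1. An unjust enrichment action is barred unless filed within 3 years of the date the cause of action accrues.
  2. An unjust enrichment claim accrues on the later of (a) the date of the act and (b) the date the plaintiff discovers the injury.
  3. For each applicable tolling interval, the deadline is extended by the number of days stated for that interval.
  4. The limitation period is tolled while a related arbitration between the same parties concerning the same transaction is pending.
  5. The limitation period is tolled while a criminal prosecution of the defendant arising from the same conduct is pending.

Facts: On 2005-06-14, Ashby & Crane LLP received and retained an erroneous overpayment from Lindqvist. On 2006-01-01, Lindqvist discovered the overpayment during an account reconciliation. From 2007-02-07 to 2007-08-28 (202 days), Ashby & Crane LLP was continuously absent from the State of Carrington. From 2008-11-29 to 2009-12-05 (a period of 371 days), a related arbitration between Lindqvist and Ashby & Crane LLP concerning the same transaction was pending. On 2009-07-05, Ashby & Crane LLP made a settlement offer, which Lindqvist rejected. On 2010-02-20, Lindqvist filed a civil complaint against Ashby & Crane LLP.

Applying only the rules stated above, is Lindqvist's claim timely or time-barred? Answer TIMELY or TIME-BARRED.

TIME-BARRED

Because discovery on 2006-01-01 post-dates the 2005-06-14 act, accrual under the later-of rule falls on 2006-01-01.
3 years from 2006-01-01 is 2009-01-01.
The period was tolled for 371 days by the pending related arbitration (2008-11-29 to 2009-12-05), pushing the deadline to 2010-01-07.
No stated provision tolls the period for the defendant's absence, so the interval from 2007-02-07 to 2007-08-28 has no effect on the deadline.
None of the other events listed affects the running of the period under the stated rules.
Filing on 2010-02-20 missed the 2010-01-07 deadline — the action is time-barred.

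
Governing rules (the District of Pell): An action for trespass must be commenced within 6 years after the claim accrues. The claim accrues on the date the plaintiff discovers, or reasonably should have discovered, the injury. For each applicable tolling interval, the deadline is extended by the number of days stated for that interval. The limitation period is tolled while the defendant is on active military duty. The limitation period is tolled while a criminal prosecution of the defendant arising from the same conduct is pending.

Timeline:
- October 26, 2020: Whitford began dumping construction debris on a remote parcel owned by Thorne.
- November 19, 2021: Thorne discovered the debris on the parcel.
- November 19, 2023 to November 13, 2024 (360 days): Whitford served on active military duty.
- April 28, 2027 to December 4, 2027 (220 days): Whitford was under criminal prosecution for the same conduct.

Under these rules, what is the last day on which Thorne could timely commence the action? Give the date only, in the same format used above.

The claim did not accrue until Thorne discovered the injury on November 19, 2021; the October 26, 2020 act date does not start the clock under the stated rule.
Adding the 6 years base period to November 19, 2021 gives a deadline of November 19, 2027, before any tolling.
The period was tolled for 360 days by the defendant's active military service (November 19, 2023 to November 13, 2024), pushing the deadline to November 13, 2028.
The period was tolled for 220 days by the pending criminal prosecution (April 28, 2027 to December 4, 2027), pushing the deadline to June 21, 2029.

June 21, 2029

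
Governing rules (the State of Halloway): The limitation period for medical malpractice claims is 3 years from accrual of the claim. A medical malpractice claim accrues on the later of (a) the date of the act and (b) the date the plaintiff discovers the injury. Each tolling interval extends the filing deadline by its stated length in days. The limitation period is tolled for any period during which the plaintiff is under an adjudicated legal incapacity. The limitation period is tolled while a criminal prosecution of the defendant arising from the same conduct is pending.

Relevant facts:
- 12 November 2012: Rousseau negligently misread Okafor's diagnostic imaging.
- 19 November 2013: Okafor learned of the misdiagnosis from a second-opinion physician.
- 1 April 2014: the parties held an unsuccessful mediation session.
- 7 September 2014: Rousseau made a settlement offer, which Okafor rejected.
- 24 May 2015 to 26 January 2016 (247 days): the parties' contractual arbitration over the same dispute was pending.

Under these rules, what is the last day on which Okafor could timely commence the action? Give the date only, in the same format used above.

19 November 2016

Taking the later of the act (12 November 2012) and discovery (19 November 2013), the claim accrued on 19 November 2013.
The untolled deadline — 3 years after 19 November 2013 — is 19 November 2016.
The pending related arbitration from 24 May 2015 to 26 January 2016 does not toll the period, because no stated rule makes a pending arbitration a tolling event.
The other events in the timeline have no effect on the limitation period under the stated rules.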